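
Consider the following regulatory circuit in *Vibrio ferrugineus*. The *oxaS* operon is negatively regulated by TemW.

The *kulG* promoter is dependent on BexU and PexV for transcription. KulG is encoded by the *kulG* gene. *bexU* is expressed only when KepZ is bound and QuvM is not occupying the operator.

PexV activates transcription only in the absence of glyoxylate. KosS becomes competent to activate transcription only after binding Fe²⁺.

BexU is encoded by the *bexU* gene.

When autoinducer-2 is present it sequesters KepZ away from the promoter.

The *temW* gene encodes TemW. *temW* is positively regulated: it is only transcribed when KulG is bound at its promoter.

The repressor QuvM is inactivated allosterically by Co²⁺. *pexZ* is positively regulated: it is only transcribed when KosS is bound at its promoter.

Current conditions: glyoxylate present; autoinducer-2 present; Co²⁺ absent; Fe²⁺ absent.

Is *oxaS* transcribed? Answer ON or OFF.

Autoinducer-2 is present, so KepZ is inactive.
Co²⁺ is absent, so QuvM is active.
With repressor QuvM bound, *bexU* is not transcribed.
So BexU is not produced.
Glyoxylate is present, so PexV is inactive.
Required activator BexU is absent, so *kulG* is not transcribed.
So KulG is not produced.
Required activator KulG is absent, so *temW* is not transcribed.
So TemW is not produced.
With no repressor bound, *oxaS* is transcribed.

ON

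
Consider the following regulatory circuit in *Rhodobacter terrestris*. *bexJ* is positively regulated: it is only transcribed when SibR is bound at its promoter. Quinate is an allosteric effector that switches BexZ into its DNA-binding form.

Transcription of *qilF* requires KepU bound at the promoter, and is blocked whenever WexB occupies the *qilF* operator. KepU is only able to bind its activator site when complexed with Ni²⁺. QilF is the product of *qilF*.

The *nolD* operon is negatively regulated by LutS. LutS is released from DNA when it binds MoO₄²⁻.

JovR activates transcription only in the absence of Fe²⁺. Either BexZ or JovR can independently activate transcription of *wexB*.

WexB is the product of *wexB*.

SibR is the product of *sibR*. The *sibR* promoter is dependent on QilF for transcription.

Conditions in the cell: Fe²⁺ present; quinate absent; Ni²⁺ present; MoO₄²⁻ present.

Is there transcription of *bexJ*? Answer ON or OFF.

ON

Quinate is absent, so BexZ is inactive.
Fe²⁺ is present, so JovR is inactive.
No activator is available at the *wexB* promoter, so *wexB* is not transcribed.
So WexB is not produced.
Ni²⁺ is present, so KepU is active.
No repressor is bound and KepU is active, so *qilF* is transcribed.
So QilF is produced and active.
No repressor is bound and QilF is active, so *sibR* is transcribed.
So SibR is produced and active.
No repressor is bound and SibR is active, so *bexJ* is transcribed.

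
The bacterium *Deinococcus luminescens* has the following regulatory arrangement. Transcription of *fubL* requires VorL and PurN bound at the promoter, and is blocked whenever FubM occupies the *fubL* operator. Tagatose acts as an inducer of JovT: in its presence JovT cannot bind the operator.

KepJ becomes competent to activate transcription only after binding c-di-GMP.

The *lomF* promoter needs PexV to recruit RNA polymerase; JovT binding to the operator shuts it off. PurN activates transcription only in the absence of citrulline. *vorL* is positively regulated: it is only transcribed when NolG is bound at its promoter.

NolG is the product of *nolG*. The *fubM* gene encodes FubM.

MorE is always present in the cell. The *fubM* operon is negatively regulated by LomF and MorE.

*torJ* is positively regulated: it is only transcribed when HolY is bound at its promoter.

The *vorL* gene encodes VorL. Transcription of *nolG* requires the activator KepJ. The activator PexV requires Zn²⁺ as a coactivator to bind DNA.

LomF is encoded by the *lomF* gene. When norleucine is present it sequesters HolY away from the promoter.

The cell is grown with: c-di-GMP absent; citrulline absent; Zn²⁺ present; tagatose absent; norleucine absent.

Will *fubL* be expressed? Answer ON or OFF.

c-di-GMP is absent, so KepJ is inactive.
Required activator KepJ is absent, so *nolG* is not transcribed.
So NolG is not produced.
Required activator NolG is absent, so *vorL* is not transcribed.
So VorL is not produced.
Citrulline is absent, so PurN is active.
Zn²⁺ is present, so PexV is active.
Tagatose is absent, so JovT is active.
With repressor JovT bound, *lomF* is not transcribed.
So LomF is not produced.
MorE is produced constitutively and is active.
With repressor MorE bound, *fubM* is not transcribed.
So FubM is not produced.
Required activator VorL is absent, so *fubL* is not transcribed.

OFF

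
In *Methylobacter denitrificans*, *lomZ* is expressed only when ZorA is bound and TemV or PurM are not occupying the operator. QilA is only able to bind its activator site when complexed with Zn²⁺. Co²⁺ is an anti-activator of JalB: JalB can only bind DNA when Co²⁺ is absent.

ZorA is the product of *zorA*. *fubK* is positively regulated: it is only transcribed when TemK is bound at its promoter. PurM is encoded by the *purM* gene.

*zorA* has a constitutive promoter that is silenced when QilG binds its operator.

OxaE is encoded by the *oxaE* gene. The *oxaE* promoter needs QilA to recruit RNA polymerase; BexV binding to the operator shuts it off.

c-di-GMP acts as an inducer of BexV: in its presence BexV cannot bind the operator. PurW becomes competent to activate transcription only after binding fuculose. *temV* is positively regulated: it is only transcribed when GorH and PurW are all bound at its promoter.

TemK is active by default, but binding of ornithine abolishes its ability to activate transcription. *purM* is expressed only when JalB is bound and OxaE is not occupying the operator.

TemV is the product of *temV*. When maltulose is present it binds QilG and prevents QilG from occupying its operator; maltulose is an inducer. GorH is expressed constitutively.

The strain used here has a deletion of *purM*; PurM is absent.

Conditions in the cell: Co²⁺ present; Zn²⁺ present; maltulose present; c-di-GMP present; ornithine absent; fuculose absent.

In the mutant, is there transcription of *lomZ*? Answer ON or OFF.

GorH is produced constitutively and is active.
Fuculose is absent, so PurW is inactive.
Required activator PurW is absent, so *temV* is not transcribed.
So TemV is not produced.
PurM is non-functional in this strain, so it has no effect.
Maltulose is present, so QilG is inactive.
With no repressor bound, *zorA* is transcribed.
So ZorA is produced and active.
No repressor is bound and ZorA is active, so *lomZ* is transcribed.

ON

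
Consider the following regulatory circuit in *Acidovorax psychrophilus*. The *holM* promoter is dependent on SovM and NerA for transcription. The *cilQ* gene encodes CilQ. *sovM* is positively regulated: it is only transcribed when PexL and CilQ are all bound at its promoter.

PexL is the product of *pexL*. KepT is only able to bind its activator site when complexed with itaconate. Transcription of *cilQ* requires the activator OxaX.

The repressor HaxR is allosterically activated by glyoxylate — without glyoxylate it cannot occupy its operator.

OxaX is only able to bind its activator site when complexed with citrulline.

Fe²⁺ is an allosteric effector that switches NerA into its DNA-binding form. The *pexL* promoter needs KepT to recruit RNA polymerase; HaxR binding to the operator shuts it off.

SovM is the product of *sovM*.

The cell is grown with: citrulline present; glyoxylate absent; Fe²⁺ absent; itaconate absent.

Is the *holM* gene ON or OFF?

OFF

Glyoxylate is absent, so HaxR is inactive.
Itaconate is absent, so KepT is inactive.
Required activator KepT is absent, so *pexL* is not transcribed.
So PexL is not produced.
Citrulline is present, so OxaX is active.
No repressor is bound and OxaX is active, so *cilQ* is transcribed.
So CilQ is produced and active.
Required activator PexL is absent, so *sovM* is not transcribed.
So SovM is not produced.
Fe²⁺ is absent, so NerA is inactive.
Required activator SovM is absent, so *holM* is not transcribed.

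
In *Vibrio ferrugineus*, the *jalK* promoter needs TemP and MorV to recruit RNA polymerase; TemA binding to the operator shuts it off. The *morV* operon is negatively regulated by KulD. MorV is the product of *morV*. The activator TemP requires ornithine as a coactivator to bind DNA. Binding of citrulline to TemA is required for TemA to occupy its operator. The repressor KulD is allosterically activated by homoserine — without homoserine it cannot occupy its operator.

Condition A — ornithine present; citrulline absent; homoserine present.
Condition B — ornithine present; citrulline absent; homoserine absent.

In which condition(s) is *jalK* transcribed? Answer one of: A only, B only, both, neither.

Condition A:
Ornithine is present, so TemP is active.
Citrulline is absent, so TemA is inactive.
Homoserine is present, so KulD is active.
With repressor KulD bound, *morV* is not transcribed.
So MorV is not produced.
Required activator MorV is absent, so *jalK* is not transcribed.
→ *jalK* is OFF in A.
Condition B:
Ornithine is present, so TemP is active.
Citrulline is absent, so TemA is inactive.
Homoserine is absent, so KulD is inactive.
With no repressor bound, *morV* is transcribed.
So MorV is produced and active.
No repressor is bound and TemP and MorV are active, so *jalK* is transcribed.
→ *jalK* is ON in B.

B only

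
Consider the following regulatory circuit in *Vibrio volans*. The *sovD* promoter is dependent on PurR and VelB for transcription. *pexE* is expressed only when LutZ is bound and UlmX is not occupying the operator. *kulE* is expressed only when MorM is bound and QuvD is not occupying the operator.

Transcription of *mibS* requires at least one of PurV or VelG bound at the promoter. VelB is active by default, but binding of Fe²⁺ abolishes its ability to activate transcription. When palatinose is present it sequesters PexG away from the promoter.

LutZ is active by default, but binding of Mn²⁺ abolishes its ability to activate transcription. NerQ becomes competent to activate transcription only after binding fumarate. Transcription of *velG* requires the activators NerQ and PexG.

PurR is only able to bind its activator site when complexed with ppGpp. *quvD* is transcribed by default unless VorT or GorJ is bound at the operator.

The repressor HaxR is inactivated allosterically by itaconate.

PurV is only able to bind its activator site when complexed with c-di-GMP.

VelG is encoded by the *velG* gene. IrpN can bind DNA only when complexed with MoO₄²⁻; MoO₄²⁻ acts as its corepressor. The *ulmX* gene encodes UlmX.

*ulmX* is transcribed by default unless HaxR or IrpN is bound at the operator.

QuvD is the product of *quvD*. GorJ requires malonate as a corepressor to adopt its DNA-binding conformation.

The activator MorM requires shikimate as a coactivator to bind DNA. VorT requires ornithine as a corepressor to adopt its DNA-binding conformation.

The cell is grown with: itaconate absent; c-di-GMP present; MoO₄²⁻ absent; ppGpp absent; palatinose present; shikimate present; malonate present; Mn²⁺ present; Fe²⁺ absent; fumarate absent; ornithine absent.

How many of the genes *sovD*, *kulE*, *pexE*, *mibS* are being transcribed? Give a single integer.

ppGpp is absent, so PurR is inactive.
Fe²⁺ is absent, so VelB is active.
Required activator PurR is absent, so *sovD* is not transcribed.
→ *sovD* is OFF.
Shikimate is present, so MorM is active.
Ornithine is absent, so VorT is inactive.
Malonate is present, so GorJ is active.
With repressor GorJ bound, *quvD* is not transcribed.
So QuvD is not produced.
No repressor is bound and MorM is active, so *kulE* is transcribed.
→ *kulE* is ON.
Mn²⁺ is present, so LutZ is inactive.
Itaconate is absent, so HaxR is active.
MoO₄²⁻ is absent, so IrpN is inactive.
With repressor HaxR bound, *ulmX* is not transcribed.
So UlmX is not produced.
Required activator LutZ is absent, so *pexE* is not transcribed.
→ *pexE* is OFF.
c-di-GMP is present, so PurV is active.
Fumarate is absent, so NerQ is inactive.
Palatinose is present, so PexG is inactive.
Required activator NerQ is absent, so *velG* is not transcribed.
So VelG is not produced.
Activator PurV is present, so *mibS* is transcribed.
→ *mibS* is ON.
2 of the 4 genes are transcribed.

2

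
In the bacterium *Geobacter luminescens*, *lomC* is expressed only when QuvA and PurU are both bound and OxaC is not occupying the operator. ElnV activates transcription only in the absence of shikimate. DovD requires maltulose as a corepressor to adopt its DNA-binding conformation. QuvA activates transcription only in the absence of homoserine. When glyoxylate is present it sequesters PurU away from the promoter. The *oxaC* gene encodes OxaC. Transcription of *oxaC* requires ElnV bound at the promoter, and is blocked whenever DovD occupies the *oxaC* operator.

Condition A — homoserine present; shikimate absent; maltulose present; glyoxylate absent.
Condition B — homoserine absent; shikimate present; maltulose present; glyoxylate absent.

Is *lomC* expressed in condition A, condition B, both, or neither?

B only

Condition A:
Homoserine is present, so QuvA is inactive.
Shikimate is absent, so ElnV is active.
Maltulose is present, so DovD is active.
With repressor DovD bound, *oxaC* is not transcribed.
So OxaC is not produced.
Glyoxylate is absent, so PurU is active.
Required activator QuvA is absent, so *lomC* is not transcribed.
→ *lomC* is OFF in A.
Condition B:
Homoserine is absent, so QuvA is active.
Shikimate is present, so ElnV is inactive.
Maltulose is present, so DovD is active.
With repressor DovD bound, *oxaC* is not transcribed.
So OxaC is not produced.
Glyoxylate is absent, so PurU is active.
No repressor is bound and QuvA and PurU are active, so *lomC* is transcribed.
→ *lomC* is ON in B.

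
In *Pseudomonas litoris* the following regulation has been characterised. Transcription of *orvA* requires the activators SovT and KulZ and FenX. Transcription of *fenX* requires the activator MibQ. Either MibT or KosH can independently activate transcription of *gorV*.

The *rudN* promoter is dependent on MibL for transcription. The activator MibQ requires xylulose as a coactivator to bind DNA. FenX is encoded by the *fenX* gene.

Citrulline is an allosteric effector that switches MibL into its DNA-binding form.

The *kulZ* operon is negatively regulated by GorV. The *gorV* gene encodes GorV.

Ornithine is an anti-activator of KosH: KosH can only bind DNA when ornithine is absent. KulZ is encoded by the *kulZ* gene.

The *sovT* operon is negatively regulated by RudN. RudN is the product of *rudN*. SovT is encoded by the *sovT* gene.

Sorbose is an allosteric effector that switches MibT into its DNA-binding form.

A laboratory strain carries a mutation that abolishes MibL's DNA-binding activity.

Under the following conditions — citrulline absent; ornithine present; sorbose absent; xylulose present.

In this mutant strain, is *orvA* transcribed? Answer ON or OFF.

MibL is non-functional in this strain, so it has no effect.
Required activator MibL is absent, so *rudN* is not transcribed.
So RudN is not produced.
With no repressor bound, *sovT* is transcribed.
So SovT is produced and active.
Sorbose is absent, so MibT is inactive.
Ornithine is present, so KosH is inactive.
No activator is available at the *gorV* promoter, so *gorV* is not transcribed.
So GorV is not produced.
With no repressor bound, *kulZ* is transcribed.
So KulZ is produced and active.
Xylulose is present, so MibQ is active.
No repressor is bound and MibQ is active, so *fenX* is transcribed.
So FenX is produced and active.
No repressor is bound and SovT and KulZ and FenX are active, so *orvA* is transcribed.

ON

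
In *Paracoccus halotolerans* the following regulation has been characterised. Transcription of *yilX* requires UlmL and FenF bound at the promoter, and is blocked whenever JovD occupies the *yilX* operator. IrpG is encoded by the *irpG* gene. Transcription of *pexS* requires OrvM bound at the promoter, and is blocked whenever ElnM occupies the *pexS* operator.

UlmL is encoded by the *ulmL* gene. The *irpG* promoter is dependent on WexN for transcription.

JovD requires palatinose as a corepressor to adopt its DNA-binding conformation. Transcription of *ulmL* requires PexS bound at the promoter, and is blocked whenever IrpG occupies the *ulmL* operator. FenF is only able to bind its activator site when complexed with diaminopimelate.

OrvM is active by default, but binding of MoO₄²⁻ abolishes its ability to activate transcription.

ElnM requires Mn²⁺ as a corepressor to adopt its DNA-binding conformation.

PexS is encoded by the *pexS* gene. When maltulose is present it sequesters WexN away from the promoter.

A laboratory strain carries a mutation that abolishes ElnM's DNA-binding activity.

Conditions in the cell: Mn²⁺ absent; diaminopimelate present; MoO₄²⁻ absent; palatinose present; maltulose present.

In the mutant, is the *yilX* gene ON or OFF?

OFF

Maltulose is present, so WexN is inactive.
Required activator WexN is absent, so *irpG* is not transcribed.
So IrpG is not produced.
ElnM is non-functional in this strain, so it has no effect.
MoO₄²⁻ is absent, so OrvM is active.
No repressor is bound and OrvM is active, so *pexS* is transcribed.
So PexS is produced and active.
No repressor is bound and PexS is active, so *ulmL* is transcribed.
So UlmL is produced and active.
Diaminopimelate is present, so FenF is active.
Palatinose is present, so JovD is active.
With repressor JovD bound, *yilX* is not transcribed.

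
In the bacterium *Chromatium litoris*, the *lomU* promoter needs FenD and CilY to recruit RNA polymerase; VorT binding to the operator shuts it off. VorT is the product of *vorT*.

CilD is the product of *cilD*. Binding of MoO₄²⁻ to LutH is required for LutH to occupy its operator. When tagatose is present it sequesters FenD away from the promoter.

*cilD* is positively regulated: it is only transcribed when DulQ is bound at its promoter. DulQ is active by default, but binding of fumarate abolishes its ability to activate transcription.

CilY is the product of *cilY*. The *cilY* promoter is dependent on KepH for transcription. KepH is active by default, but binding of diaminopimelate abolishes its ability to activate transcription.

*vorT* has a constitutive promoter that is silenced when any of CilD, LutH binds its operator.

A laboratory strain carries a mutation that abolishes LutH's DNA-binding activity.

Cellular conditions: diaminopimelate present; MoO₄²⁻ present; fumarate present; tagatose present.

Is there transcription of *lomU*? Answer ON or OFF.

OFF

Fumarate is present, so DulQ is inactive.
Required activator DulQ is absent, so *cilD* is not transcribed.
So CilD is not produced.
LutH is non-functional in this strain, so it has no effect.
With no repressor bound, *vorT* is transcribed.
So VorT is produced and active.
Tagatose is present, so FenD is inactive.
Diaminopimelate is present, so KepH is inactive.
Required activator KepH is absent, so *cilY* is not transcribed.
So CilY is not produced.
With repressor VorT bound, *lomU* is not transcribed.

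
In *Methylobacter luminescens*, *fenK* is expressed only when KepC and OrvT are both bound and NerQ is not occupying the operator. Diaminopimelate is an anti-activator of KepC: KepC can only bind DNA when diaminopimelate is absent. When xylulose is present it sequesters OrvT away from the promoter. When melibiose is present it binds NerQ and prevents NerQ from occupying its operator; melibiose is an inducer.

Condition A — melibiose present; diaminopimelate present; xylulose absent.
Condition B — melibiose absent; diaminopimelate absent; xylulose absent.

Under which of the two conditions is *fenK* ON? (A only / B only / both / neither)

Condition A:
Melibiose is present, so NerQ is inactive.
Diaminopimelate is present, so KepC is inactive.
Xylulose is absent, so OrvT is active.
Required activator KepC is absent, so *fenK* is not transcribed.
→ *fenK* is OFF in A.
Condition B:
Melibiose is absent, so NerQ is active.
Diaminopimelate is absent, so KepC is active.
Xylulose is absent, so OrvT is active.
With repressor NerQ bound, *fenK* is not transcribed.
→ *fenK* is OFF in B.

neither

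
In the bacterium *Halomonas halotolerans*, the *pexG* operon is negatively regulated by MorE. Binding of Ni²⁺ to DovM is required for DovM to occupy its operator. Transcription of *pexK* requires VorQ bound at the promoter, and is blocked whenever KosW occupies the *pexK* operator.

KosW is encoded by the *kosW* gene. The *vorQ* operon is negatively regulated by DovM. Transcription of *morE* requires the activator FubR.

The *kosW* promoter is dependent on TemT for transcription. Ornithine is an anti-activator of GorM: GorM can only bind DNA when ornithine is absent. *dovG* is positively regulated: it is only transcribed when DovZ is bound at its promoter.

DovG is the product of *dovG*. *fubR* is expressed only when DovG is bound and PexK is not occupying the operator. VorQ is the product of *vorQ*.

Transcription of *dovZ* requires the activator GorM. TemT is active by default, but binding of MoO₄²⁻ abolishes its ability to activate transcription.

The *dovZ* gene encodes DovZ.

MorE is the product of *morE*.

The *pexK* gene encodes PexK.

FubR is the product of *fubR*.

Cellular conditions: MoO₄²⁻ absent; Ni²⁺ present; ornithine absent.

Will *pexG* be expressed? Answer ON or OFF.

OFF

Ornithine is absent, so GorM is active.
No repressor is bound and GorM is active, so *dovZ* is transcribed.
So DovZ is produced and active.
No repressor is bound and DovZ is active, so *dovG* is transcribed.
So DovG is produced and active.
MoO₄²⁻ is absent, so TemT is active.
No repressor is bound and TemT is active, so *kosW* is transcribed.
So KosW is produced and active.
Ni²⁺ is present, so DovM is active.
With repressor DovM bound, *vorQ* is not transcribed.
So VorQ is not produced.
With repressor KosW bound, *pexK* is not transcribed.
So PexK is not produced.
No repressor is bound and DovG is active, so *fubR* is transcribed.
So FubR is produced and active.
No repressor is bound and FubR is active, so *morE* is transcribed.
So MorE is produced and active.
With repressor MorE bound, *pexG* is not transcribed.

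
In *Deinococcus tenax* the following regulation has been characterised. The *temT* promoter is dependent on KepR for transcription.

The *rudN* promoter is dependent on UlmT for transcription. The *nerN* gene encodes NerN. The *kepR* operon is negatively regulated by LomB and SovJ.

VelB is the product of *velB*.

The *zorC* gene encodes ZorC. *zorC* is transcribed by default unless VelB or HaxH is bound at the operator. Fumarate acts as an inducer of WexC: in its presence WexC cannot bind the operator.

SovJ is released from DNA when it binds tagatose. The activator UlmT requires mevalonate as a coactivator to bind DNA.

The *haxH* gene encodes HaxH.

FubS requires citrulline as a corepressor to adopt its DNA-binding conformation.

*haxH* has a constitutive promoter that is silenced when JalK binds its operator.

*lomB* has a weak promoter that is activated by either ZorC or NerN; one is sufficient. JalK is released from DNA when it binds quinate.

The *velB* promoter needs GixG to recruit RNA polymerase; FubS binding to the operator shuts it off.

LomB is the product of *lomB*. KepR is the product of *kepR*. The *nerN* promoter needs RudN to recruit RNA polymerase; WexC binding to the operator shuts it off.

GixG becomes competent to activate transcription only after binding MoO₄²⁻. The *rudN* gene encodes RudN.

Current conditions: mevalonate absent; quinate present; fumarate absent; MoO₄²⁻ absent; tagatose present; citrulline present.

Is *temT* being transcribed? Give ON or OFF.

Citrulline is present, so FubS is active.
MoO₄²⁻ is absent, so GixG is inactive.
With repressor FubS bound, *velB* is not transcribed.
So VelB is not produced.
Quinate is present, so JalK is inactive.
With no repressor bound, *haxH* is transcribed.
So HaxH is produced and active.
With repressor HaxH bound, *zorC* is not transcribed.
So ZorC is not produced.
Mevalonate is absent, so UlmT is inactive.
Required activator UlmT is absent, so *rudN* is not transcribed.
So RudN is not produced.
Fumarate is absent, so WexC is active.
With repressor WexC bound, *nerN* is not transcribed.
So NerN is not produced.
No activator is available at the *lomB* promoter, so *lomB* is not transcribed.
So LomB is not produced.
Tagatose is present, so SovJ is inactive.
With no repressor bound, *kepR* is transcribed.
So KepR is produced and active.
No repressor is bound and KepR is active, so *temT* is transcribed.

ON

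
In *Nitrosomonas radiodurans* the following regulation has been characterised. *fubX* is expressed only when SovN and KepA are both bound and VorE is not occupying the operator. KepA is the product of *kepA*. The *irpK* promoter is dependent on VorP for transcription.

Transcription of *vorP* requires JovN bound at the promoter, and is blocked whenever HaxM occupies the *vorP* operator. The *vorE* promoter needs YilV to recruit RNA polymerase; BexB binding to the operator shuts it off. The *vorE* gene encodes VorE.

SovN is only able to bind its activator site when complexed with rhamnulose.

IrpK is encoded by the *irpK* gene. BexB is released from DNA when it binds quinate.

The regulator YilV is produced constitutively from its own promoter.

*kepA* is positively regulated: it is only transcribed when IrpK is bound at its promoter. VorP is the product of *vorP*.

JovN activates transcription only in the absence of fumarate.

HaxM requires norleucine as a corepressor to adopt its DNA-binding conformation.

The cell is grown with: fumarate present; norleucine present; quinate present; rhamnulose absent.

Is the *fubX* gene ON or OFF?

Rhamnulose is absent, so SovN is inactive.
Quinate is present, so BexB is inactive.
YilV is produced constitutively and is active.
No repressor is bound and YilV is active, so *vorE* is transcribed.
So VorE is produced and active.
Fumarate is present, so JovN is inactive.
Norleucine is present, so HaxM is active.
With repressor HaxM bound, *vorP* is not transcribed.
So VorP is not produced.
Required activator VorP is absent, so *irpK* is not transcribed.
So IrpK is not produced.
Required activator IrpK is absent, so *kepA* is not transcribed.
So KepA is not produced.
With repressor VorE bound, *fubX* is not transcribed.

OFF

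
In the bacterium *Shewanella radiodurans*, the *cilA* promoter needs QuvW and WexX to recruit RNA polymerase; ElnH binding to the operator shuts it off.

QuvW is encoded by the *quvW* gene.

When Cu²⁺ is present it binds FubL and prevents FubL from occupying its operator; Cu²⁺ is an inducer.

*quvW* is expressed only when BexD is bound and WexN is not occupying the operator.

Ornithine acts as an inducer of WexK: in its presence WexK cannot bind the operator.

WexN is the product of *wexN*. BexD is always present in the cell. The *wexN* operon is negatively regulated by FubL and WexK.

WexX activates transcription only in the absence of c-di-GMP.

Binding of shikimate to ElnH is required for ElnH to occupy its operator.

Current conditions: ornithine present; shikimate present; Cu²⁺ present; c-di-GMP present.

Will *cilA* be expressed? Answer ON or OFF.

BexD is produced constitutively and is active.
Cu²⁺ is present, so FubL is inactive.
Ornithine is present, so WexK is inactive.
With no repressor bound, *wexN* is transcribed.
So WexN is produced and active.
With repressor WexN bound, *quvW* is not transcribed.
So QuvW is not produced.
Shikimate is present, so ElnH is active.
c-di-GMP is present, so WexX is inactive.
With repressor ElnH bound, *cilA* is not transcribed.

OFF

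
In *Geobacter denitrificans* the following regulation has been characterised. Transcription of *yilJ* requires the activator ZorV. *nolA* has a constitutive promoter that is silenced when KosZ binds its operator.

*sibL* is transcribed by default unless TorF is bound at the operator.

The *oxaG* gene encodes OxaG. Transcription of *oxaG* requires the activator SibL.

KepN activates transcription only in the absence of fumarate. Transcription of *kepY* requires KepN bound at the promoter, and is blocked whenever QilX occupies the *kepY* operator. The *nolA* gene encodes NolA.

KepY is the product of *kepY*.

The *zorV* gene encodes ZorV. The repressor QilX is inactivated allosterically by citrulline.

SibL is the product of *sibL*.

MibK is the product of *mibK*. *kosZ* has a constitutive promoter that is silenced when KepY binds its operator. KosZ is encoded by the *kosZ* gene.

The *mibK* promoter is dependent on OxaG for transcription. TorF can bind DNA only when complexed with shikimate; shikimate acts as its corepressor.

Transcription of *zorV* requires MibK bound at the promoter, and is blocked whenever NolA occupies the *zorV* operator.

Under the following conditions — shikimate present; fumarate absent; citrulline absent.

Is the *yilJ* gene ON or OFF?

OFF

Shikimate is present, so TorF is active.
With repressor TorF bound, *sibL* is not transcribed.
So SibL is not produced.
Required activator SibL is absent, so *oxaG* is not transcribed.
So OxaG is not produced.
Required activator OxaG is absent, so *mibK* is not transcribed.
So MibK is not produced.
Citrulline is absent, so QilX is active.
Fumarate is absent, so KepN is active.
With repressor QilX bound, *kepY* is not transcribed.
So KepY is not produced.
With no repressor bound, *kosZ* is transcribed.
So KosZ is produced and active.
With repressor KosZ bound, *nolA* is not transcribed.
So NolA is not produced.
Required activator MibK is absent, so *zorV* is not transcribed.
So ZorV is not produced.
Required activator ZorV is absent, so *yilJ* is not transcribed.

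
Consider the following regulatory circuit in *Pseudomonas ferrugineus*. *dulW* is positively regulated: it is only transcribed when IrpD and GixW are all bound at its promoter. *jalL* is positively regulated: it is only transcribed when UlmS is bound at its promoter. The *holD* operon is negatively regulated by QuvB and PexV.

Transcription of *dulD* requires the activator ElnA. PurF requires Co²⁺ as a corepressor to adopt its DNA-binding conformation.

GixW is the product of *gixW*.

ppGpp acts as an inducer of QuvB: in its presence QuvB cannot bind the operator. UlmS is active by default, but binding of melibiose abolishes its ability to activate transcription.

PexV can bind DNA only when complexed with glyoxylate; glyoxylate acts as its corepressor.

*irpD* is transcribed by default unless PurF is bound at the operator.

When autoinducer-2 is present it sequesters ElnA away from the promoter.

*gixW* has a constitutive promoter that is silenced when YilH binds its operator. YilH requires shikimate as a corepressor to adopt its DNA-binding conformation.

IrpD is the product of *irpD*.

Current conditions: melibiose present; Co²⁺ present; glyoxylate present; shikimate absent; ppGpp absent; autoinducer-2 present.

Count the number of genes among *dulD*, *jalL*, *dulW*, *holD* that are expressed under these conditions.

0

Autoinducer-2 is present, so ElnA is inactive.
Required activator ElnA is absent, so *dulD* is not transcribed.
→ *dulD* is OFF.
Melibiose is present, so UlmS is inactive.
Required activator UlmS is absent, so *jalL* is not transcribed.
→ *jalL* is OFF.
Co²⁺ is present, so PurF is active.
With repressor PurF bound, *irpD* is not transcribed.
So IrpD is not produced.
Shikimate is absent, so YilH is inactive.
With no repressor bound, *gixW* is transcribed.
So GixW is produced and active.
Required activator IrpD is absent, so *dulW* is not transcribed.
→ *dulW* is OFF.
ppGpp is absent, so QuvB is active.
Glyoxylate is present, so PexV is active.
With repressor QuvB bound, *holD* is not transcribed.
→ *holD* is OFF.
0 of the 4 genes are transcribed.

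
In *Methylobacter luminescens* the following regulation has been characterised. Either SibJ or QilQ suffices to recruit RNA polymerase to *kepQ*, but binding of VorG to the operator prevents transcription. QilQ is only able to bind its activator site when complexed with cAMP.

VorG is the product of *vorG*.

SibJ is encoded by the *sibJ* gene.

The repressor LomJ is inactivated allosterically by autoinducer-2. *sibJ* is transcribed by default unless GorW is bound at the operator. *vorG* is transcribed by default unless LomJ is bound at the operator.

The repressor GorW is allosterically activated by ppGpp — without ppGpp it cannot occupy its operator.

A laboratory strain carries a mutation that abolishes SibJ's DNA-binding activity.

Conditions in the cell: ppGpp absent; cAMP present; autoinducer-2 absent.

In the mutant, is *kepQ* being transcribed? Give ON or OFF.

SibJ is non-functional in this strain, so it has no effect.
cAMP is present, so QilQ is active.
Autoinducer-2 is absent, so LomJ is active.
With repressor LomJ bound, *vorG* is not transcribed.
So VorG is not produced.
Activator QilQ is present, so *kepQ* is transcribed.

ON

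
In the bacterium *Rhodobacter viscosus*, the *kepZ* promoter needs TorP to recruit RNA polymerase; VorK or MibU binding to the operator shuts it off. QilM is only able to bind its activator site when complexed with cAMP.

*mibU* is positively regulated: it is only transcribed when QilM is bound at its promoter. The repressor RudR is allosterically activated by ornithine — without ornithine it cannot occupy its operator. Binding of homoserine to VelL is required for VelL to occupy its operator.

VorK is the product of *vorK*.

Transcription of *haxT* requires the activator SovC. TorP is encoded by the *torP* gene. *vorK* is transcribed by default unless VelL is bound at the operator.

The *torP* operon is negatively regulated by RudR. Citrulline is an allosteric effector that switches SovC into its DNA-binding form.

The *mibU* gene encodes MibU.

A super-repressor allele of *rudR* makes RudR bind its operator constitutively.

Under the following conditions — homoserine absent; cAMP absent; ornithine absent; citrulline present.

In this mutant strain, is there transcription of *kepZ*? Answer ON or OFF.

OFF

Homoserine is absent, so VelL is inactive.
With no repressor bound, *vorK* is transcribed.
So VorK is produced and active.
cAMP is absent, so QilM is inactive.
Required activator QilM is absent, so *mibU* is not transcribed.
So MibU is not produced.
RudR is constitutively active in this strain.
With repressor RudR bound, *torP* is not transcribed.
So TorP is not produced.
With repressor VorK bound, *kepZ* is not transcribed.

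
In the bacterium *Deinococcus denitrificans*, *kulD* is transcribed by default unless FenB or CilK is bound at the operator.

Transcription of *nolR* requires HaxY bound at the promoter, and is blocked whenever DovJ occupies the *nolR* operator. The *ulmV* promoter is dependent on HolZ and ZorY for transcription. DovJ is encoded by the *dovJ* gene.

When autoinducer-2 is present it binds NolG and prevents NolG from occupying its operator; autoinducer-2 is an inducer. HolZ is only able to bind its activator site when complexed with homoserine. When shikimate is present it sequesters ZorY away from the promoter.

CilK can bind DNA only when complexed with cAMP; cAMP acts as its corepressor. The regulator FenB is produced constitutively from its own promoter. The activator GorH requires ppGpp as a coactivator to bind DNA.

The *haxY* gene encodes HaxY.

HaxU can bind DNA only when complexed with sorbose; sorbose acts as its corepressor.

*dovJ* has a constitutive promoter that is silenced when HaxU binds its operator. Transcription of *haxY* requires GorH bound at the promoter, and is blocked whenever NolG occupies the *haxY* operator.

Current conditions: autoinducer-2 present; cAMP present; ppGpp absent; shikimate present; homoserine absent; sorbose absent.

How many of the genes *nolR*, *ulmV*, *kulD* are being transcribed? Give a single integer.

0

Autoinducer-2 is present, so NolG is inactive.
ppGpp is absent, so GorH is inactive.
Required activator GorH is absent, so *haxY* is not transcribed.
So HaxY is not produced.
Sorbose is absent, so HaxU is inactive.
With no repressor bound, *dovJ* is transcribed.
So DovJ is produced and active.
With repressor DovJ bound, *nolR* is not transcribed.
→ *nolR* is OFF.
Homoserine is absent, so HolZ is inactive.
Shikimate is present, so ZorY is inactive.
Required activator HolZ is absent, so *ulmV* is not transcribed.
→ *ulmV* is OFF.
FenB is produced constitutively and is active.
cAMP is present, so CilK is active.
With repressor FenB bound, *kulD* is not transcribed.
→ *kulD* is OFF.
0 of the 3 genes are transcribed.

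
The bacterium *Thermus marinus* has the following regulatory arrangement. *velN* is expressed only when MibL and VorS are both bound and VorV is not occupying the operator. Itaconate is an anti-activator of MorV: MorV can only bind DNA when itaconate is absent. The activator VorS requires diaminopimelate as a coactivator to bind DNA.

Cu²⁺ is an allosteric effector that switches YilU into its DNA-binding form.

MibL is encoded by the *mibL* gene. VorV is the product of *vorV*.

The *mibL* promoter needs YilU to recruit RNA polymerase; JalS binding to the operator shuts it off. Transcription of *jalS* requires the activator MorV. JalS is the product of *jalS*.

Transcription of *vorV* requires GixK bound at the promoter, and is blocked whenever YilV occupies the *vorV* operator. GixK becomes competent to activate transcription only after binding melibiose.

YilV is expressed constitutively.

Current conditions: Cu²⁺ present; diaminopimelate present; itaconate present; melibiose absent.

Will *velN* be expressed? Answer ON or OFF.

Melibiose is absent, so GixK is inactive.
YilV is produced constitutively and is active.
With repressor YilV bound, *vorV* is not transcribed.
So VorV is not produced.
Itaconate is present, so MorV is inactive.
Required activator MorV is absent, so *jalS* is not transcribed.
So JalS is not produced.
Cu²⁺ is present, so YilU is active.
No repressor is bound and YilU is active, so *mibL* is transcribed.
So MibL is produced and active.
Diaminopimelate is present, so VorS is active.
No repressor is bound and MibL and VorS are active, so *velN* is transcribed.

ON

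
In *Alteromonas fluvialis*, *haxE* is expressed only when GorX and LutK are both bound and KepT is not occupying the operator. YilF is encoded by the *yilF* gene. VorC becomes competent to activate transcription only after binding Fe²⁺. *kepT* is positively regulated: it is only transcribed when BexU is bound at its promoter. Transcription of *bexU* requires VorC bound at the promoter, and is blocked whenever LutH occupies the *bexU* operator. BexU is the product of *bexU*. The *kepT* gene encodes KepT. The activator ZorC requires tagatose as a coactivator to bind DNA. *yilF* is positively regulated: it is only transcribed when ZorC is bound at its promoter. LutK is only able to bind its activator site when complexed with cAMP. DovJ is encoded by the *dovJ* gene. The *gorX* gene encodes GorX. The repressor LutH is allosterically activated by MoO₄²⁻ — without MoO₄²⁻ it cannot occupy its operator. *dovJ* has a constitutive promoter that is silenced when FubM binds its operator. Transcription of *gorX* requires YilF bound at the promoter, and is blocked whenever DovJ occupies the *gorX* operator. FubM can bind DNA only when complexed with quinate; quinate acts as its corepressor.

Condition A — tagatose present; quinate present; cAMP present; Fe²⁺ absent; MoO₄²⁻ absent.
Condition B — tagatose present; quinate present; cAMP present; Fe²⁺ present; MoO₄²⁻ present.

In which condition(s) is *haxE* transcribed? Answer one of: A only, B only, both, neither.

both

Condition A:
Tagatose is present, so ZorC is active.
No repressor is bound and ZorC is active, so *yilF* is transcribed.
So YilF is produced and active.
Quinate is present, so FubM is active.
With repressor FubM bound, *dovJ* is not transcribed.
So DovJ is not produced.
No repressor is bound and YilF is active, so *gorX* is transcribed.
So GorX is produced and active.
cAMP is present, so LutK is active.
Fe²⁺ is absent, so VorC is inactive.
MoO₄²⁻ is absent, so LutH is inactive.
Required activator VorC is absent, so *bexU* is not transcribed.
So BexU is not produced.
Required activator BexU is absent, so *kepT* is not transcribed.
So KepT is not produced.
No repressor is bound and GorX and LutK are active, so *haxE* is transcribed.
→ *haxE* is ON in A.
Condition B:
Tagatose is present, so ZorC is active.
No repressor is bound and ZorC is active, so *yilF* is transcribed.
So YilF is produced and active.
Quinate is present, so FubM is active.
With repressor FubM bound, *dovJ* is not transcribed.
So DovJ is not produced.
No repressor is bound and YilF is active, so *gorX* is transcribed.
So GorX is produced and active.
cAMP is present, so LutK is active.
Fe²⁺ is present, so VorC is active.
MoO₄²⁻ is present, so LutH is active.
With repressor LutH bound, *bexU* is not transcribed.
So BexU is not produced.
Required activator BexU is absent, so *kepT* is not transcribed.
So KepT is not produced.
No repressor is bound and GorX and LutK are active, so *haxE* is transcribed.
→ *haxE* is ON in B.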